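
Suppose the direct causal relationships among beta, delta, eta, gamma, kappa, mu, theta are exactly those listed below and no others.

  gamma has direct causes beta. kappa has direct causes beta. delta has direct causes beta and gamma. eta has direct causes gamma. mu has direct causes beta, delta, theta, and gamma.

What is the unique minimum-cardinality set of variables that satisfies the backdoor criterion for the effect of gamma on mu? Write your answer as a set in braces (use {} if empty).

{beta}

Variables eligible for adjustment (non-descendants of gamma, excluding gamma and mu): {beta, kappa, theta}.
Backdoor paths from gamma to mu:
  P1: gamma <- beta -> delta -> mu
  P2: gamma <- beta -> mu
The empty set is not sufficient: P1 (gamma <- beta -> delta -> mu) has no collider blocking it and no conditioned non-collider, so it is open.
Try {beta}:
  P1: blocked at fork node beta ∈ conditioning set.
  P2: blocked at fork node beta ∈ conditioning set.
{beta} contains no descendant of gamma and blocks every backdoor path.
No other singleton works — e.g. {kappa} leaves P1 open — so {beta} is the unique smallest valid adjustment set.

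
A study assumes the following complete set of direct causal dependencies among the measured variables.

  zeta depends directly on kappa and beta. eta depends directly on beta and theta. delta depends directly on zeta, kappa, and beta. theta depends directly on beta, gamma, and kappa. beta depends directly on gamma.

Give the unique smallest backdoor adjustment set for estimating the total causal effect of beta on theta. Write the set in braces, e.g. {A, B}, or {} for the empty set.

{gamma}

Variables eligible for adjustment (non-descendants of beta, excluding beta and theta): {gamma, kappa}.
Backdoor paths from beta to theta:
  P1: beta <- gamma -> theta
The empty set is not sufficient: P1 (beta <- gamma -> theta) has no collider blocking it and no conditioned non-collider, so it is open.
Try {gamma}:
  P1: blocked at fork node gamma ∈ conditioning set.
{gamma} contains no descendant of beta and blocks every backdoor path.
No other singleton works — e.g. {kappa} leaves P1 open — so {gamma} is the unique smallest valid adjustment set.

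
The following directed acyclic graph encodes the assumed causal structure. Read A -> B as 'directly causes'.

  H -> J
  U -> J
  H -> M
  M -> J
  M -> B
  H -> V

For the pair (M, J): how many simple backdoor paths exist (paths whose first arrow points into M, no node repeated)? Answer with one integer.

1

A backdoor path from M to J is any simple undirected path whose first edge points into M (i.e. leaves M via a parent).
Parents of M: {H}.
Enumerating:
  P1: M <- H -> J
That exhausts the simple backdoor paths. Count: 1.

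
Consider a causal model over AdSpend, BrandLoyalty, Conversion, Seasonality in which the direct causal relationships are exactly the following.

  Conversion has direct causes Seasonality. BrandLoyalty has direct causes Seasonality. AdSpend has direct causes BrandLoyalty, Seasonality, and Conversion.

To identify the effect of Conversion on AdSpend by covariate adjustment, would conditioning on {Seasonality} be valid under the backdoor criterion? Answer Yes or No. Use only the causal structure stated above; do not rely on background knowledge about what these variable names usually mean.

Yes

Backdoor paths from Conversion to AdSpend (paths whose first edge points into Conversion):
  P1: Conversion <- Seasonality -> BrandLoyalty -> AdSpend
  P2: Conversion <- Seasonality -> AdSpend
Condition 1 (no descendant of Conversion in the set): holds — descendants of Conversion are {AdSpend}; none are in {Seasonality}.
Condition 2 (every backdoor path blocked by {Seasonality}):
  P1: blocked at fork node Seasonality ∈ conditioning set.
  P2: blocked at fork node Seasonality ∈ conditioning set.
{Seasonality} satisfies the backdoor criterion.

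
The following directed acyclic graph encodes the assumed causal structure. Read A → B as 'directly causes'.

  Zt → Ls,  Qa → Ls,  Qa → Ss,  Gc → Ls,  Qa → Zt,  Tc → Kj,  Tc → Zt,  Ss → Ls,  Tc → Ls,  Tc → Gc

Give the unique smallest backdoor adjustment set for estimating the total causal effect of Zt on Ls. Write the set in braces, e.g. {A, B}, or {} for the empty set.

Variables eligible for adjustment (non-descendants of Zt, excluding Zt and Ls): {Gc, Kj, Qa, Ss, Tc}.
Backdoor paths from Zt to Ls:
  P1: Zt <- Tc -> Gc -> Ls
  P2: Zt <- Tc -> Ls
  P3: Zt <- Qa -> Ss -> Ls
  P4: Zt <- Qa -> Ls
The empty set is not sufficient: P1 (Zt <- Tc -> Gc -> Ls) has no collider blocking it and no conditioned non-collider, so it is open.
Try {Qa, Tc}:
  P1: blocked at fork node Tc ∈ conditioning set.
  P2: blocked at fork node Tc ∈ conditioning set.
  P3: blocked at fork node Qa ∈ conditioning set.
  P4: blocked at fork node Qa ∈ conditioning set.
{Qa, Tc} contains no descendant of Zt and blocks every backdoor path.
Every element of {Qa, Tc} is needed (dropping Qa leaves P3 open; dropping Tc leaves P1 open), so no proper subset is valid.
Among all size-2 subsets of the eligible variables, only {Qa, Tc} blocks every backdoor path, so it is the unique smallest valid adjustment set.

{Qa, Tc}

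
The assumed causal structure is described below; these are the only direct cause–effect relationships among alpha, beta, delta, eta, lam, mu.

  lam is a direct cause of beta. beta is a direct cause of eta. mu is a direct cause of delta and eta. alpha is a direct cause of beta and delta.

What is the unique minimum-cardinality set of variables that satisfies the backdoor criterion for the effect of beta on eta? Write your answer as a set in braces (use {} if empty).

{}

Variables eligible for adjustment (non-descendants of beta, excluding beta and eta): {alpha, delta, lam, mu}.
Backdoor paths from beta to eta:
  P1: beta <- alpha -> delta <- mu -> eta
Each backdoor path contains an unconditioned collider, so every path is already blocked with the empty conditioning set:
  P1: blocked at collider delta (neither it nor any descendant is in the conditioning set).
The empty set is therefore the unique smallest valid set.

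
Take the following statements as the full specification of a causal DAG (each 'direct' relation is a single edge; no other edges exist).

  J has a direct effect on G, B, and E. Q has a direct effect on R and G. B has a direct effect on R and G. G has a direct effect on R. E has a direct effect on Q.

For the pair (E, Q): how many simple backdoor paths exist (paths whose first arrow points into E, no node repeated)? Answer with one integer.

7

A backdoor path from E to Q is any simple undirected path whose first edge points into E (i.e. leaves E via a parent).
Parents of E: {J}.
Enumerating:
  P1: E <- J -> B -> G <- Q
  P2: E <- J -> B -> G -> R <- Q
  P3: E <- J -> B -> R <- Q
  P4: E <- J -> B -> R <- G <- Q
  P5: E <- J -> G <- B -> R <- Q
  P6: E <- J -> G <- Q
  P7: E <- J -> G -> R <- Q
That exhausts the simple backdoor paths. Count: 7.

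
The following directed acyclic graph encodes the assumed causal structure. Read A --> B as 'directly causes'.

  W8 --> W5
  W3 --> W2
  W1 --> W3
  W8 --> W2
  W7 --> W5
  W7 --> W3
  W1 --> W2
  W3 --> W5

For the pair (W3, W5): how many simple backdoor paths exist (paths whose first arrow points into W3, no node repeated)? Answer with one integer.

2

A backdoor path from W3 to W5 is any simple undirected path whose first edge points into W3 (i.e. leaves W3 via a parent).
Parents of W3: {W1, W7}.
Enumerating:
  P1: W3 <- W7 -> W5
  P2: W3 <- W1 -> W2 <- W8 -> W5
That exhausts the simple backdoor paths. Count: 2.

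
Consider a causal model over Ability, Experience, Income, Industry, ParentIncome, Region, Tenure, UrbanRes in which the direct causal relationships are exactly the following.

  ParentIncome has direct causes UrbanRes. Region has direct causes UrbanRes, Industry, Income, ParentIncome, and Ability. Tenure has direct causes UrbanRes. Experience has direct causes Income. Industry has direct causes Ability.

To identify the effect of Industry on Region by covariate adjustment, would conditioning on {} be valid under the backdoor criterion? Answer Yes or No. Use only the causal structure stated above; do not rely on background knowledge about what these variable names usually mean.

No

Backdoor paths from Industry to Region (paths whose first edge points into Industry):
  P1: Industry <- Ability -> Region
Condition 1 (no descendant of Industry in the set): holds — descendants of Industry are {Region}; none are in {}.
Condition 2 (every backdoor path blocked by {}):
  P1: open — no interior node is in the conditioning set.
{} does not satisfy the backdoor criterion.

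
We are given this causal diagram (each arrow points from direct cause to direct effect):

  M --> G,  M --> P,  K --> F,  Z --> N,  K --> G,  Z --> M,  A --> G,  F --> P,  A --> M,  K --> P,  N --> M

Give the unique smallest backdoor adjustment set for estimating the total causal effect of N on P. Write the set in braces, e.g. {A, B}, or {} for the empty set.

Variables eligible for adjustment (non-descendants of N, excluding N and P): {A, F, K, Z}.
Backdoor paths from N to P:
  P1: N <- Z -> M <- A -> G <- K -> F -> P
  P2: N <- Z -> M <- A -> G <- K -> P
  P3: N <- Z -> M -> G <- K -> F -> P
  P4: N <- Z -> M -> G <- K -> P
  P5: N <- Z -> M -> P
The empty set is not sufficient: P5 (N <- Z -> M -> P) has no collider blocking it and no conditioned non-collider, so it is open.
Try {Z}:
  P1: blocked at fork node Z ∈ conditioning set.
  P2: blocked at fork node Z ∈ conditioning set.
  P3: blocked at fork node Z ∈ conditioning set.
  P4: blocked at fork node Z ∈ conditioning set.
  P5: blocked at fork node Z ∈ conditioning set.
{Z} contains no descendant of N and blocks every backdoor path.
No other singleton works — e.g. {K} leaves P5 open — so {Z} is the unique smallest valid adjustment set.

{Z}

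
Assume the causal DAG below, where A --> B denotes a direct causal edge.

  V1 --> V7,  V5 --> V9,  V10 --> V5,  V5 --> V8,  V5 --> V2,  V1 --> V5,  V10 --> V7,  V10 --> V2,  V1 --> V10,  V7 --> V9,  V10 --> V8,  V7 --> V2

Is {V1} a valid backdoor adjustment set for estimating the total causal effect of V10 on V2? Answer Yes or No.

Yes

Backdoor paths from V10 to V2 (paths whose first edge points into V10):
  P1: V10 <- V1 -> V5 -> V2
  P2: V10 <- V1 -> V5 -> V9 <- V7 -> V2
  P3: V10 <- V1 -> V7 -> V2
  P4: V10 <- V1 -> V7 -> V9 <- V5 -> V2
Condition 1 (no descendant of V10 in the set): holds — descendants of V10 are {V2, V5, V7, V8, V9}; none are in {V1}.
Condition 2 (every backdoor path blocked by {V1}):
  P1: blocked at fork node V1 ∈ conditioning set.
  P2: blocked at fork node V1 ∈ conditioning set.
  P3: blocked at fork node V1 ∈ conditioning set.
  P4: blocked at fork node V1 ∈ conditioning set.
{V1} satisfies the backdoor criterion.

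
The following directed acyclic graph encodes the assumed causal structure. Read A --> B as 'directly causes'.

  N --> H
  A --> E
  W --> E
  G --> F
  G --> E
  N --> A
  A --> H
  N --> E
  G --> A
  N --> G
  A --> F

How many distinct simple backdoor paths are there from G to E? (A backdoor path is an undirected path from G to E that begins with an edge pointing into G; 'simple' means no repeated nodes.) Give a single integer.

A backdoor path from G to E is any simple undirected path whose first edge points into G (i.e. leaves G via a parent).
Parents of G: {N}.
Enumerating:
  P1: G <- N -> A -> E
  P2: G <- N -> H <- A -> E
  P3: G <- N -> E
That exhausts the simple backdoor paths. Count: 3.

3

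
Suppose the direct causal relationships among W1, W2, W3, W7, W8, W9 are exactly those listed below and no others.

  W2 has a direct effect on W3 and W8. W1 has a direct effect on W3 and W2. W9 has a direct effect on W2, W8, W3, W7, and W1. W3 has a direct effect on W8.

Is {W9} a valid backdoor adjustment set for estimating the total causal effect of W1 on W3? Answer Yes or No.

Yes

Backdoor paths from W1 to W3 (paths whose first edge points into W1):
  P1: W1 <- W9 -> W2 -> W3
  P2: W1 <- W9 -> W2 -> W8 <- W3
  P3: W1 <- W9 -> W3
  P4: W1 <- W9 -> W8 <- W2 -> W3
  P5: W1 <- W9 -> W8 <- W3
Condition 1 (no descendant of W1 in the set): holds — descendants of W1 are {W2, W3, W8}; none are in {W9}.
Condition 2 (every backdoor path blocked by {W9}):
  P1: blocked at fork node W9 ∈ conditioning set.
  P2: blocked at fork node W9 ∈ conditioning set.
  P3: blocked at fork node W9 ∈ conditioning set.
  P4: blocked at fork node W9 ∈ conditioning set.
  P5: blocked at fork node W9 ∈ conditioning set.
{W9} satisfies the backdoor criterion.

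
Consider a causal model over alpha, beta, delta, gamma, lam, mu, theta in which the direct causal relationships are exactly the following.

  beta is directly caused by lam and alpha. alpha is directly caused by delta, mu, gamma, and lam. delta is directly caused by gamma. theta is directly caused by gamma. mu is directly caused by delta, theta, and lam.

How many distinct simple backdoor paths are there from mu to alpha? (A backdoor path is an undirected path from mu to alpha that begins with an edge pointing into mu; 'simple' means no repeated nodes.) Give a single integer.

A backdoor path from mu to alpha is any simple undirected path whose first edge points into mu (i.e. leaves mu via a parent).
Parents of mu: {delta, lam, theta}.
Enumerating:
  P1: mu <- lam -> alpha
  P2: mu <- lam -> beta <- alpha
  P3: mu <- theta <- gamma -> delta -> alpha
  P4: mu <- theta <- gamma -> alpha
  P5: mu <- delta <- gamma -> alpha
  P6: mu <- delta -> alpha
That exhausts the simple backdoor paths. Count: 6.

6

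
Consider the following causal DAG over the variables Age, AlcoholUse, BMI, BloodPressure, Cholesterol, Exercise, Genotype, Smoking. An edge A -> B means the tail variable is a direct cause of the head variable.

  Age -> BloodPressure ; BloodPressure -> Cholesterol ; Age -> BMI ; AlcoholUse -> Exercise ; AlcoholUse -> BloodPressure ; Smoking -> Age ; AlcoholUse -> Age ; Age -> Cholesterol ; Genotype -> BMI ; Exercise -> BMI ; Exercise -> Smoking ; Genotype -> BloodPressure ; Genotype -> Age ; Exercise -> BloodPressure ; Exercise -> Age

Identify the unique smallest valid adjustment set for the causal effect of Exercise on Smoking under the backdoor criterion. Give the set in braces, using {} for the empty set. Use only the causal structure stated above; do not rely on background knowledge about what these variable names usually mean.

{}

Variables eligible for adjustment (non-descendants of Exercise, excluding Exercise and Smoking): {AlcoholUse, Genotype}.
Backdoor paths from Exercise to Smoking:
  P1: Exercise <- AlcoholUse -> Age <- Smoking
  P2: Exercise <- AlcoholUse -> BloodPressure <- Genotype -> Age <- Smoking
  P3: Exercise <- AlcoholUse -> BloodPressure <- Genotype -> BMI <- Age <- Smoking
  P4: Exercise <- AlcoholUse -> BloodPressure <- Age <- Smoking
  P5: Exercise <- AlcoholUse -> BloodPressure -> Cholesterol <- Age <- Smoking
Each backdoor path contains an unconditioned collider, so every path is already blocked with the empty conditioning set:
  P1: blocked at collider Age (neither it nor any descendant is in the conditioning set).
  P2: blocked at collider BloodPressure (neither it nor any descendant is in the conditioning set).
  P3: blocked at collider BloodPressure (neither it nor any descendant is in the conditioning set).
  P4: blocked at collider BloodPressure (neither it nor any descendant is in the conditioning set).
  P5: blocked at collider Cholesterol (neither it nor any descendant is in the conditioning set).
The empty set is therefore the unique smallest valid set.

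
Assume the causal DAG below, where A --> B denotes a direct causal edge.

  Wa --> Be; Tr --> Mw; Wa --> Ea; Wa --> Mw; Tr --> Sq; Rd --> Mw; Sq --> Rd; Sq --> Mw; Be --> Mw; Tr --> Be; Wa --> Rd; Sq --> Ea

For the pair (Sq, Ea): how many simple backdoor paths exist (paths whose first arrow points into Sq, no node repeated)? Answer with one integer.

6

A backdoor path from Sq to Ea is any simple undirected path whose first edge points into Sq (i.e. leaves Sq via a parent).
Parents of Sq: {Tr}.
Enumerating:
  P1: Sq <- Tr -> Be <- Wa -> Ea
  P2: Sq <- Tr -> Be -> Mw <- Wa -> Ea
  P3: Sq <- Tr -> Be -> Mw <- Rd <- Wa -> Ea
  P4: Sq <- Tr -> Mw <- Wa -> Ea
  P5: Sq <- Tr -> Mw <- Rd <- Wa -> Ea
  P6: Sq <- Tr -> Mw <- Be <- Wa -> Ea
That exhausts the simple backdoor paths. Count: 6.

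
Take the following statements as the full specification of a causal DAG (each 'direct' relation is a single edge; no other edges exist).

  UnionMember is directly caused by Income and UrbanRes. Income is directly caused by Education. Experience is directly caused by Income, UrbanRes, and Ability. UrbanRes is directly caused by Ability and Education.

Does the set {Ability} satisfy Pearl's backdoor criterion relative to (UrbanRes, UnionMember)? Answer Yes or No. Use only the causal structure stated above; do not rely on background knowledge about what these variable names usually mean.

No

Backdoor paths from UrbanRes to UnionMember (paths whose first edge points into UrbanRes):
  P1: UrbanRes <- Education -> Income -> UnionMember
  P2: UrbanRes <- Ability -> Experience <- Income -> UnionMember
Condition 1 (no descendant of UrbanRes in the set): holds — descendants of UrbanRes are {Experience, UnionMember}; none are in {Ability}.
Condition 2 (every backdoor path blocked by {Ability}):
  P1: open — no interior node is in the conditioning set.
  P2: blocked at fork node Ability ∈ conditioning set.
{Ability} does not satisfy the backdoor criterion.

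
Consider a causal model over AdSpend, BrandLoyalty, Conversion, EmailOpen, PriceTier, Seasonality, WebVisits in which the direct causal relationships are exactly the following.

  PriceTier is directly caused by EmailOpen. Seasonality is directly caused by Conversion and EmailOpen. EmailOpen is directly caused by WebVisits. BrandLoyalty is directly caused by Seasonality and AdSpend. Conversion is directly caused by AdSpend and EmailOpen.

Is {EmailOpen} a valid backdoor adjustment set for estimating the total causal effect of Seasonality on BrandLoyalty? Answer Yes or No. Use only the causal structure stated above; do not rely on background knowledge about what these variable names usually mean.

No

Backdoor paths from Seasonality to BrandLoyalty (paths whose first edge points into Seasonality):
  P1: Seasonality <- EmailOpen -> Conversion <- AdSpend -> BrandLoyalty
  P2: Seasonality <- Conversion <- AdSpend -> BrandLoyalty
Condition 1 (no descendant of Seasonality in the set): holds — descendants of Seasonality are {BrandLoyalty}; none are in {EmailOpen}.
Condition 2 (every backdoor path blocked by {EmailOpen}):
  P1: blocked at fork node EmailOpen ∈ conditioning set.
  P2: open — no interior node is in the conditioning set.
{EmailOpen} does not satisfy the backdoor criterion.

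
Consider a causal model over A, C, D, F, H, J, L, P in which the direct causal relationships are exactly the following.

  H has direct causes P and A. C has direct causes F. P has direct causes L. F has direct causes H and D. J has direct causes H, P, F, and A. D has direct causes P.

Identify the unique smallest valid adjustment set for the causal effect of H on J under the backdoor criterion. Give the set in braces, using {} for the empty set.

{A, P}

Variables eligible for adjustment (non-descendants of H, excluding H and J): {A, D, L, P}.
Backdoor paths from H to J:
  P1: H <- A -> J
  P2: H <- P -> D -> F -> J
  P3: H <- P -> J
The empty set is not sufficient: P1 (H <- A -> J) has no collider blocking it and no conditioned non-collider, so it is open.
Try {A, P}:
  P1: blocked at fork node A ∈ conditioning set.
  P2: blocked at fork node P ∈ conditioning set.
  P3: blocked at fork node P ∈ conditioning set.
{A, P} contains no descendant of H and blocks every backdoor path.
Every element of {A, P} is needed (dropping A leaves P1 open; dropping P leaves P2 open), so no proper subset is valid.
Among all size-2 subsets of the eligible variables, only {A, P} blocks every backdoor path, so it is the unique smallest valid adjustment set.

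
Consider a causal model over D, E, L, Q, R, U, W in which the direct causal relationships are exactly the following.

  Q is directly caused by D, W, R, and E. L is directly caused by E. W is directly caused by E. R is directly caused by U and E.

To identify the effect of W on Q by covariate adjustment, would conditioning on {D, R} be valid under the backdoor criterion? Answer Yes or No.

No

Backdoor paths from W to Q (paths whose first edge points into W):
  P1: W <- E -> R -> Q
  P2: W <- E -> Q
Condition 1 (no descendant of W in the set): holds — descendants of W are {Q}; none are in {D, R}.
Condition 2 (every backdoor path blocked by {D, R}):
  P1: blocked at chain node R ∈ conditioning set.
  P2: open — no interior node is in the conditioning set.
{D, R} does not satisfy the backdoor criterion.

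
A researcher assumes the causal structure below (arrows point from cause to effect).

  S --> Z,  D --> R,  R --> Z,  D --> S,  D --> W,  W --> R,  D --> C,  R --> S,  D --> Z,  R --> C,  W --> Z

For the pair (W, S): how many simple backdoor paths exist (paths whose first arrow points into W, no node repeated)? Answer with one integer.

7

A backdoor path from W to S is any simple undirected path whose first edge points into W (i.e. leaves W via a parent).
Parents of W: {D}.
Enumerating:
  P1: W <- D -> R -> S
  P2: W <- D -> R -> Z <- S
  P3: W <- D -> S
  P4: W <- D -> Z <- R -> S
  P5: W <- D -> Z <- S
  P6: W <- D -> C <- R -> S
  P7: W <- D -> C <- R -> Z <- S
That exhausts the simple backdoor paths. Count: 7.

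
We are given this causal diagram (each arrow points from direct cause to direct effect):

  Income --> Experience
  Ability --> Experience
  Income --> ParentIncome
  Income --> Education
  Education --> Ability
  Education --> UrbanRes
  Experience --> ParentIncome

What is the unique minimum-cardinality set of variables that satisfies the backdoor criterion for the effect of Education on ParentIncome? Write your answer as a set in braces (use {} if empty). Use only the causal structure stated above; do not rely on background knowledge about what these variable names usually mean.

{Income}

Variables eligible for adjustment (non-descendants of Education, excluding Education and ParentIncome): {Income}.
Backdoor paths from Education to ParentIncome:
  P1: Education <- Income -> Experience -> ParentIncome
  P2: Education <- Income -> ParentIncome
The empty set is not sufficient: P1 (Education <- Income -> Experience -> ParentIncome) has no collider blocking it and no conditioned non-collider, so it is open.
Try {Income}:
  P1: blocked at fork node Income ∈ conditioning set.
  P2: blocked at fork node Income ∈ conditioning set.
{Income} contains no descendant of Education and blocks every backdoor path.
{Income} is the unique smallest valid adjustment set.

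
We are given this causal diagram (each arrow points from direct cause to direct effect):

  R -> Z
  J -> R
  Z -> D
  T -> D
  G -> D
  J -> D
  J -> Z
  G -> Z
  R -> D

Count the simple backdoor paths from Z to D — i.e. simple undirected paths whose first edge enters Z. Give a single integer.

5

A backdoor path from Z to D is any simple undirected path whose first edge points into Z (i.e. leaves Z via a parent).
Parents of Z: {G, J, R}.
Enumerating:
  P1: Z <- J -> R -> D
  P2: Z <- J -> D
  P3: Z <- G -> D
  P4: Z <- R <- J -> D
  P5: Z <- R -> D
That exhausts the simple backdoor paths. Count: 5.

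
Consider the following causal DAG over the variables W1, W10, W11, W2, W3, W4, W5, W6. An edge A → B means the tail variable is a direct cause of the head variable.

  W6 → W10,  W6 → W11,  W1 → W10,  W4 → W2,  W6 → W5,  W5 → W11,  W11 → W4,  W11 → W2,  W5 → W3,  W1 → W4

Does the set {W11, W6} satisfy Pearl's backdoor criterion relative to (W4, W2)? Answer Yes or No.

Backdoor paths from W4 to W2 (paths whose first edge points into W4):
  P1: W4 <- W1 -> W10 <- W6 -> W5 -> W11 -> W2
  P2: W4 <- W1 -> W10 <- W6 -> W11 -> W2
  P3: W4 <- W11 -> W2
Condition 1 (no descendant of W4 in the set): holds — descendants of W4 are {W2}; none are in {W11, W6}.
Condition 2 (every backdoor path blocked by {W11, W6}):
  P1: blocked at collider W10 (neither it nor any descendant is in the conditioning set).
  P2: blocked at collider W10 (neither it nor any descendant is in the conditioning set).
  P3: blocked at fork node W11 ∈ conditioning set.
{W11, W6} satisfies the backdoor criterion.

Yes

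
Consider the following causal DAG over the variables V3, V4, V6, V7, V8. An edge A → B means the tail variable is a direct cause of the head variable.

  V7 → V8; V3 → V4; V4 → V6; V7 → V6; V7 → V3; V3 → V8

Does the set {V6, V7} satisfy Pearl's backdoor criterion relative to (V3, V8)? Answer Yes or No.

No

Backdoor paths from V3 to V8 (paths whose first edge points into V3):
  P1: V3 <- V7 -> V8
Condition 1 (no descendant of V3 in the set): FAILS — V6 is a descendant of V3.
Condition 2 (every backdoor path blocked by {V6, V7}):
  P1: blocked at fork node V7 ∈ conditioning set.
{V6, V7} does not satisfy the backdoor criterion.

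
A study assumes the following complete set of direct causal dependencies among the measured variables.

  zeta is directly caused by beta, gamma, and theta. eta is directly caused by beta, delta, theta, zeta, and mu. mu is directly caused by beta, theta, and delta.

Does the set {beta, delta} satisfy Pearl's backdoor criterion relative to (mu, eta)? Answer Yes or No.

No

Backdoor paths from mu to eta (paths whose first edge points into mu):
  P1: mu <- delta -> eta
  P2: mu <- theta -> zeta <- beta -> eta
  P3: mu <- theta -> zeta -> eta
  P4: mu <- theta -> eta
  P5: mu <- beta -> zeta <- theta -> eta
  P6: mu <- beta -> zeta -> eta
  P7: mu <- beta -> eta
Condition 1 (no descendant of mu in the set): holds — descendants of mu are {eta}; none are in {beta, delta}.
Condition 2 (every backdoor path blocked by {beta, delta}):
  P1: blocked at fork node delta ∈ conditioning set.
  P2: blocked at collider zeta (neither it nor any descendant is in the conditioning set).
  P3: open — no interior node is in the conditioning set.
  P4: open — no interior node is in the conditioning set.
  P5: blocked at fork node beta ∈ conditioning set.
  P6: blocked at fork node beta ∈ conditioning set.
  P7: blocked at fork node beta ∈ conditioning set.
{beta, delta} does not satisfy the backdoor criterion.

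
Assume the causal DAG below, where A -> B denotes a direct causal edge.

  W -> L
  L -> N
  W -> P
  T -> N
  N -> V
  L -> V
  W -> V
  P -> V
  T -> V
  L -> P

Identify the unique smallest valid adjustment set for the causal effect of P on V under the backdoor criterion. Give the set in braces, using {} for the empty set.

{L, W}

Variables eligible for adjustment (non-descendants of P, excluding P and V): {L, N, T, W}.
Backdoor paths from P to V:
  P1: P <- W -> L -> N <- T -> V
  P2: P <- W -> L -> N -> V
  P3: P <- W -> L -> V
  P4: P <- W -> V
  P5: P <- L <- W -> V
  P6: P <- L -> N <- T -> V
  P7: P <- L -> N -> V
  P8: P <- L -> V
The empty set is not sufficient: P2 (P <- W -> L -> N -> V) has no collider blocking it and no conditioned non-collider, so it is open.
Try {L, W}:
  P1: blocked at fork node W ∈ conditioning set.
  P2: blocked at fork node W ∈ conditioning set.
  P3: blocked at fork node W ∈ conditioning set.
  P4: blocked at fork node W ∈ conditioning set.
  P5: blocked at chain node L ∈ conditioning set.
  P6: blocked at fork node L ∈ conditioning set.
  P7: blocked at fork node L ∈ conditioning set.
  P8: blocked at fork node L ∈ conditioning set.
{L, W} contains no descendant of P and blocks every backdoor path.
Every element of {L, W} is needed (dropping L leaves P7 open; dropping W leaves P4 open), so no proper subset is valid.
Among all size-2 subsets of the eligible variables, only {L, W} blocks every backdoor path, so it is the unique smallest valid adjustment set.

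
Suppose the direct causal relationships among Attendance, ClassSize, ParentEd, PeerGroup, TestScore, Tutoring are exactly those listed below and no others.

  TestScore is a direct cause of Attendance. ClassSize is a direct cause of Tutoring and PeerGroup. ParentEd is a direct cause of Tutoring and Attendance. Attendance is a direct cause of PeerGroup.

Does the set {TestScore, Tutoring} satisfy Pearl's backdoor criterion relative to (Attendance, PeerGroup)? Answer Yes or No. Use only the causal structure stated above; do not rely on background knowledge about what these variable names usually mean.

Backdoor paths from Attendance to PeerGroup (paths whose first edge points into Attendance):
  P1: Attendance <- ParentEd -> Tutoring <- ClassSize -> PeerGroup
Condition 1 (no descendant of Attendance in the set): holds — descendants of Attendance are {PeerGroup}; none are in {TestScore, Tutoring}.
Condition 2 (every backdoor path blocked by {TestScore, Tutoring}):
  P1: open — collider(s) Tutoring are conditioned on (or have a conditioned descendant) and no non-collider on the path is in the set.
{TestScore, Tutoring} does not satisfy the backdoor criterion.

No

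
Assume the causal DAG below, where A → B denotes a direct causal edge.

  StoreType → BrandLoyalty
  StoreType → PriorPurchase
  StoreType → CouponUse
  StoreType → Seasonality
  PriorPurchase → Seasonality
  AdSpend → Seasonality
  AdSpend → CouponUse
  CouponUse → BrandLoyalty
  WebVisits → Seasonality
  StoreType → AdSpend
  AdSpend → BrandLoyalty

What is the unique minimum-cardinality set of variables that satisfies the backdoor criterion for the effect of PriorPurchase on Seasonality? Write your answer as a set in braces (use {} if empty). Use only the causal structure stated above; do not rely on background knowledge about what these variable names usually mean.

{StoreType}

Variables eligible for adjustment (non-descendants of PriorPurchase, excluding PriorPurchase and Seasonality): {AdSpend, BrandLoyalty, CouponUse, StoreType, WebVisits}.
Backdoor paths from PriorPurchase to Seasonality:
  P1: PriorPurchase <- StoreType -> AdSpend -> Seasonality
  P2: PriorPurchase <- StoreType -> CouponUse <- AdSpend -> Seasonality
  P3: PriorPurchase <- StoreType -> CouponUse -> BrandLoyalty <- AdSpend -> Seasonality
  P4: PriorPurchase <- StoreType -> BrandLoyalty <- AdSpend -> Seasonality
  P5: PriorPurchase <- StoreType -> BrandLoyalty <- CouponUse <- AdSpend -> Seasonality
  P6: PriorPurchase <- StoreType -> Seasonality
The empty set is not sufficient: P1 (PriorPurchase <- StoreType -> AdSpend -> Seasonality) has no collider blocking it and no conditioned non-collider, so it is open.
Try {StoreType}:
  P1: blocked at fork node StoreType ∈ conditioning set.
  P2: blocked at fork node StoreType ∈ conditioning set.
  P3: blocked at fork node StoreType ∈ conditioning set.
  P4: blocked at fork node StoreType ∈ conditioning set.
  P5: blocked at fork node StoreType ∈ conditioning set.
  P6: blocked at fork node StoreType ∈ conditioning set.
{StoreType} contains no descendant of PriorPurchase and blocks every backdoor path.
No other singleton works — e.g. {WebVisits} leaves P1 open — so {StoreType} is the unique smallest valid adjustment set.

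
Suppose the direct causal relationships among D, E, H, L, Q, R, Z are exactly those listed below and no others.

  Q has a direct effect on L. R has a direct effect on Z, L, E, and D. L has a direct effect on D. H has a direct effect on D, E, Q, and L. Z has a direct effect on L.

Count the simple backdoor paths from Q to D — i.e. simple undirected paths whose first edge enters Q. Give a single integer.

7

A backdoor path from Q to D is any simple undirected path whose first edge points into Q (i.e. leaves Q via a parent).
Parents of Q: {H}.
Enumerating:
  P1: Q <- H -> E <- R -> Z -> L -> D
  P2: Q <- H -> E <- R -> L -> D
  P3: Q <- H -> E <- R -> D
  P4: Q <- H -> L <- R -> D
  P5: Q <- H -> L <- Z <- R -> D
  P6: Q <- H -> L -> D
  P7: Q <- H -> D
That exhausts the simple backdoor paths. Count: 7.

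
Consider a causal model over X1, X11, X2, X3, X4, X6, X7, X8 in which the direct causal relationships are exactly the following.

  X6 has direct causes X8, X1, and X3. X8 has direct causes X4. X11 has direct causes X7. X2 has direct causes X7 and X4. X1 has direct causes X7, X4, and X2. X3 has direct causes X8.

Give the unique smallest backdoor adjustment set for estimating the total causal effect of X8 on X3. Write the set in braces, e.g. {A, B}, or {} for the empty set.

{}

Variables eligible for adjustment (non-descendants of X8, excluding X8 and X3): {X1, X11, X2, X4, X7}.
Backdoor paths from X8 to X3:
  P1: X8 <- X4 -> X2 <- X7 -> X1 -> X6 <- X3
  P2: X8 <- X4 -> X2 -> X1 -> X6 <- X3
  P3: X8 <- X4 -> X1 -> X6 <- X3
Each backdoor path contains an unconditioned collider, so every path is already blocked with the empty conditioning set:
  P1: blocked at collider X2 (neither it nor any descendant is in the conditioning set).
  P2: blocked at collider X6 (neither it nor any descendant is in the conditioning set).
  P3: blocked at collider X6 (neither it nor any descendant is in the conditioning set).
The empty set is therefore the unique smallest valid set.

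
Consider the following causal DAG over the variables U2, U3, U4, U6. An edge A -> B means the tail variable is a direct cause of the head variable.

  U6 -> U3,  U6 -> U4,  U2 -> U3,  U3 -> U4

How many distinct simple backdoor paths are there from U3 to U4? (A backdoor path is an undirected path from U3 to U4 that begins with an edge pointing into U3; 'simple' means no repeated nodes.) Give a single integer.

A backdoor path from U3 to U4 is any simple undirected path whose first edge points into U3 (i.e. leaves U3 via a parent).
Parents of U3: {U2, U6}.
Enumerating:
  P1: U3 <- U6 -> U4
That exhausts the simple backdoor paths. Count: 1.

1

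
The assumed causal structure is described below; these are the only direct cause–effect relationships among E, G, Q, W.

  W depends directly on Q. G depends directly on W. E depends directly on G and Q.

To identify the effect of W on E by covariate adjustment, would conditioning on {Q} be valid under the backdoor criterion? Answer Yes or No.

Yes

Backdoor paths from W to E (paths whose first edge points into W):
  P1: W <- Q -> E
Condition 1 (no descendant of W in the set): holds — descendants of W are {E, G}; none are in {Q}.
Condition 2 (every backdoor path blocked by {Q}):
  P1: blocked at fork node Q ∈ conditioning set.
{Q} satisfies the backdoor criterion.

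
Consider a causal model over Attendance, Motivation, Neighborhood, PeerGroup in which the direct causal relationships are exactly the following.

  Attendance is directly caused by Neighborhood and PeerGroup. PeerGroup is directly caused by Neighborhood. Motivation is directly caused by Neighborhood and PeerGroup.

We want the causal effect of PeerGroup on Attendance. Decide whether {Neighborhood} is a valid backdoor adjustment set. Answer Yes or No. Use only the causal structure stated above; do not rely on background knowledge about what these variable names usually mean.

Yes

Backdoor paths from PeerGroup to Attendance (paths whose first edge points into PeerGroup):
  P1: PeerGroup <- Neighborhood -> Attendance
Condition 1 (no descendant of PeerGroup in the set): holds — descendants of PeerGroup are {Attendance, Motivation}; none are in {Neighborhood}.
Condition 2 (every backdoor path blocked by {Neighborhood}):
  P1: blocked at fork node Neighborhood ∈ conditioning set.
{Neighborhood} satisfies the backdoor criterion.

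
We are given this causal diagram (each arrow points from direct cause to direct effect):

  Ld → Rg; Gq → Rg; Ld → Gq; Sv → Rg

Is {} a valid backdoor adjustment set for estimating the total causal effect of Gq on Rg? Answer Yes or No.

No

Backdoor paths from Gq to Rg (paths whose first edge points into Gq):
  P1: Gq <- Ld -> Rg
Condition 1 (no descendant of Gq in the set): holds — descendants of Gq are {Rg}; none are in {}.
Condition 2 (every backdoor path blocked by {}):
  P1: open — no interior node is in the conditioning set.
{} does not satisfy the backdoor criterion.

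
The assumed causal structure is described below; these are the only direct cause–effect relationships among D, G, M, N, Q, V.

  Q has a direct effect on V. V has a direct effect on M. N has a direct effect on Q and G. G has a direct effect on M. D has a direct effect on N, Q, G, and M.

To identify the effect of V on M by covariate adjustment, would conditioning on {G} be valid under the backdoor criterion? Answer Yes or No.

No

Backdoor paths from V to M (paths whose first edge points into V):
  P1: V <- Q <- D -> N -> G -> M
  P2: V <- Q <- D -> G -> M
  P3: V <- Q <- D -> M
  P4: V <- Q <- N <- D -> G -> M
  P5: V <- Q <- N <- D -> M
  P6: V <- Q <- N -> G <- D -> M
  P7: V <- Q <- N -> G -> M
Condition 1 (no descendant of V in the set): holds — descendants of V are {M}; none are in {G}.
Condition 2 (every backdoor path blocked by {G}):
  P1: blocked at chain node G ∈ conditioning set.
  P2: blocked at chain node G ∈ conditioning set.
  P3: open — no interior node is in the conditioning set.
  P4: blocked at chain node G ∈ conditioning set.
  P5: open — no interior node is in the conditioning set.
  P6: open — collider(s) G are conditioned on (or have a conditioned descendant) and no non-collider on the path is in the set.
  P7: blocked at chain node G ∈ conditioning set.
{G} does not satisfy the backdoor criterion.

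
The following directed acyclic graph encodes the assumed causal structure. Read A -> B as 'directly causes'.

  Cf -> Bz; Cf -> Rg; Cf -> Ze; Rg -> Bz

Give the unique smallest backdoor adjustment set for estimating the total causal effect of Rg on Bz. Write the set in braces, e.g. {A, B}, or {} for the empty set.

Variables eligible for adjustment (non-descendants of Rg, excluding Rg and Bz): {Cf, Ze}.
Backdoor paths from Rg to Bz:
  P1: Rg <- Cf -> Bz
The empty set is not sufficient: P1 (Rg <- Cf -> Bz) has no collider blocking it and no conditioned non-collider, so it is open.
Try {Cf}:
  P1: blocked at fork node Cf ∈ conditioning set.
{Cf} contains no descendant of Rg and blocks every backdoor path.
No other singleton works — e.g. {Ze} leaves P1 open — so {Cf} is the unique smallest valid adjustment set.

{Cf}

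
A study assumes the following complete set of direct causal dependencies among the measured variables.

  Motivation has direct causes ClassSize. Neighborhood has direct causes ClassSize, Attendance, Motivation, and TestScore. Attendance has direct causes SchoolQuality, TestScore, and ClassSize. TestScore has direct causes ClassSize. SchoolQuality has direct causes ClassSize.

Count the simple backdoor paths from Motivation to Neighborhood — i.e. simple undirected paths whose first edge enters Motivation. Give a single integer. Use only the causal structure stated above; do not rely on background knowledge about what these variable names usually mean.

A backdoor path from Motivation to Neighborhood is any simple undirected path whose first edge points into Motivation (i.e. leaves Motivation via a parent).
Parents of Motivation: {ClassSize}.
Enumerating:
  P1: Motivation <- ClassSize -> SchoolQuality -> Attendance <- TestScore -> Neighborhood
  P2: Motivation <- ClassSize -> SchoolQuality -> Attendance -> Neighborhood
  P3: Motivation <- ClassSize -> TestScore -> Attendance -> Neighborhood
  P4: Motivation <- ClassSize -> TestScore -> Neighborhood
  P5: Motivation <- ClassSize -> Attendance <- TestScore -> Neighborhood
  P6: Motivation <- ClassSize -> Attendance -> Neighborhood
  P7: Motivation <- ClassSize -> Neighborhood
That exhausts the simple backdoor paths. Count: 7.

7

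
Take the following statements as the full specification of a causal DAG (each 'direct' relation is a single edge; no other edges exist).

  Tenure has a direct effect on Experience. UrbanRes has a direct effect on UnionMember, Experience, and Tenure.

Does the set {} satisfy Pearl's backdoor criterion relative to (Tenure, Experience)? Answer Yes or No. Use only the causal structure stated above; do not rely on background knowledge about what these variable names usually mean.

Backdoor paths from Tenure to Experience (paths whose first edge points into Tenure):
  P1: Tenure <- UrbanRes -> Experience
Condition 1 (no descendant of Tenure in the set): holds — descendants of Tenure are {Experience}; none are in {}.
Condition 2 (every backdoor path blocked by {}):
  P1: open — no interior node is in the conditioning set.
{} does not satisfy the backdoor criterion.

No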